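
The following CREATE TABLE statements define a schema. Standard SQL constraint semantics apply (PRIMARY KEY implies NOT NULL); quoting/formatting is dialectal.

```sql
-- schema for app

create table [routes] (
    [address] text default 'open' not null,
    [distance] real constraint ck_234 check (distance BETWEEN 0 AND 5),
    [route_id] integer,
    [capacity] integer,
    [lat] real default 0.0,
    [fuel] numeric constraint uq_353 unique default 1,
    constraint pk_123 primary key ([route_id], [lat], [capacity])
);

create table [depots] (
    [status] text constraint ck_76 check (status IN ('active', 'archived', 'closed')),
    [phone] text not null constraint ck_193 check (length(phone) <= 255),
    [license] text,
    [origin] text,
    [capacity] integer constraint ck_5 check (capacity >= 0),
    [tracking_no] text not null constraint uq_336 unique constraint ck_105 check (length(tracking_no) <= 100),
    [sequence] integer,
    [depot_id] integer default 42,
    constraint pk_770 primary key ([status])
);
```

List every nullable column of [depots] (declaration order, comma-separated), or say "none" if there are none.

license, origin, capacity, sequence, depot_id

- status: part of the PRIMARY KEY, which implies NOT NULL → not nullable.
- phone: declared NOT NULL → not nullable.
- license: no NOT NULL constraint applies → nullable.
- origin: no NOT NULL constraint applies → nullable.
- capacity: CHECK does not forbid NULL (a CHECK constraint passes when its expression is NULL) → nullable.
- tracking_no: declared NOT NULL → not nullable.
- sequence: no NOT NULL constraint applies → nullable.
- depot_id: DEFAULT only fills an omitted column; an explicit NULL is still allowed → nullable.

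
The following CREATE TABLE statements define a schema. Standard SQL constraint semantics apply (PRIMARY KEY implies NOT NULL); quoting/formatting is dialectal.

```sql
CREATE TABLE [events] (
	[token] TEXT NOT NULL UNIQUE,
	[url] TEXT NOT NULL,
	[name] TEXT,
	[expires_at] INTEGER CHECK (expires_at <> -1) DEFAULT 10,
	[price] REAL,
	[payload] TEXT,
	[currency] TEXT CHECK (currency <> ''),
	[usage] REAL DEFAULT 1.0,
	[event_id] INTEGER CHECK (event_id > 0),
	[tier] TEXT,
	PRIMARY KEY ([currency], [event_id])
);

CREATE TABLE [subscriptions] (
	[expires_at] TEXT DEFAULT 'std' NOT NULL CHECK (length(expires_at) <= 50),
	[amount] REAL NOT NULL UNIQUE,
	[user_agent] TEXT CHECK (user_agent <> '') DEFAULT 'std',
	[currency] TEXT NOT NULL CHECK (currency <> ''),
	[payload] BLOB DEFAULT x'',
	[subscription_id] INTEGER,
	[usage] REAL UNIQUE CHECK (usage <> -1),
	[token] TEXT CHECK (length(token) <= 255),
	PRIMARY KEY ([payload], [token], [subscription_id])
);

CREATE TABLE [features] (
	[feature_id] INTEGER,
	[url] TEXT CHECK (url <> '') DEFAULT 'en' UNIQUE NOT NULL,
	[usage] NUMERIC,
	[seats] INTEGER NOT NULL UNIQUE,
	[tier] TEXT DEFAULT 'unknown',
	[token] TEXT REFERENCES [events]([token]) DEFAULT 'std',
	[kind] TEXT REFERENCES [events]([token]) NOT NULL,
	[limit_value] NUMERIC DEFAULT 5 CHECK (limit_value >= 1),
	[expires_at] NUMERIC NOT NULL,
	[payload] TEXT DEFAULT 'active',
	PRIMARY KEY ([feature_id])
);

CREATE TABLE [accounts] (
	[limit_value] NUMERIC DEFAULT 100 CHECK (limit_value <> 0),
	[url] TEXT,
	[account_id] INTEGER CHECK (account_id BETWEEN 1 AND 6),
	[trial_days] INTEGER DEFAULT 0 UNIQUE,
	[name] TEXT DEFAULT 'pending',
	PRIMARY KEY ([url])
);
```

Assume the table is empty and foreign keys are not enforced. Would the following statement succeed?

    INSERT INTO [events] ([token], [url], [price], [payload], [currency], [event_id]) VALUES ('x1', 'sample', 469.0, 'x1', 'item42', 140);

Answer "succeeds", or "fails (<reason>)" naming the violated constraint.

succeeds

NOT NULL columns: currency is supplied; event_id is supplied; token is supplied; url is supplied.
CHECK constraints: 'item42' satisfies (currency <> ''); 140 satisfies (event_id > 0).
No constraint is violated.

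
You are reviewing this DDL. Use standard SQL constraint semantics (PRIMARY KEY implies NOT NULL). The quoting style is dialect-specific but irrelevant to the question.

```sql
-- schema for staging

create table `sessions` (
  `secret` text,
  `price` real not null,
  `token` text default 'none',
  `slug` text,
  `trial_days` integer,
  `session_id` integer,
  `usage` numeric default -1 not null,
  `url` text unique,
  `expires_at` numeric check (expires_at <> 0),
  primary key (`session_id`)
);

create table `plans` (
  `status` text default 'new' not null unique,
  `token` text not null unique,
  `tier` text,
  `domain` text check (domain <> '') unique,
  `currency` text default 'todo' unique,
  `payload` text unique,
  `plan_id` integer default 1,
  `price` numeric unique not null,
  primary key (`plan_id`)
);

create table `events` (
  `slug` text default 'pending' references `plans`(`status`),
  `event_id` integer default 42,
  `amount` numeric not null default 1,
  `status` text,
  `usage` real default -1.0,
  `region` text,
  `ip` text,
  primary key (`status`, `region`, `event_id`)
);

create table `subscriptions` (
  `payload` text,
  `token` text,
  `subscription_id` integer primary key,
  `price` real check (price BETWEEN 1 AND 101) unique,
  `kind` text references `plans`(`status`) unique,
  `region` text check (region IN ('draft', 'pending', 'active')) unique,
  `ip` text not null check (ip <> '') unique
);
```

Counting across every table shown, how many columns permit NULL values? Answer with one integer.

18

sessions: 6 nullable (secret, token, slug, trial_days, url, expires_at — PK (session_id) and explicit NOT NULL columns excluded).
plans: 4 nullable (tier, domain, currency, payload — PK (plan_id) and explicit NOT NULL columns excluded).
events: 3 nullable (slug, usage, ip — PK (status, region, event_id) and explicit NOT NULL columns excluded).
subscriptions: 5 nullable (payload, token, price, kind, region — PK (subscription_id) and explicit NOT NULL columns excluded).
Total: 6 + 4 + 3 + 5 = 18.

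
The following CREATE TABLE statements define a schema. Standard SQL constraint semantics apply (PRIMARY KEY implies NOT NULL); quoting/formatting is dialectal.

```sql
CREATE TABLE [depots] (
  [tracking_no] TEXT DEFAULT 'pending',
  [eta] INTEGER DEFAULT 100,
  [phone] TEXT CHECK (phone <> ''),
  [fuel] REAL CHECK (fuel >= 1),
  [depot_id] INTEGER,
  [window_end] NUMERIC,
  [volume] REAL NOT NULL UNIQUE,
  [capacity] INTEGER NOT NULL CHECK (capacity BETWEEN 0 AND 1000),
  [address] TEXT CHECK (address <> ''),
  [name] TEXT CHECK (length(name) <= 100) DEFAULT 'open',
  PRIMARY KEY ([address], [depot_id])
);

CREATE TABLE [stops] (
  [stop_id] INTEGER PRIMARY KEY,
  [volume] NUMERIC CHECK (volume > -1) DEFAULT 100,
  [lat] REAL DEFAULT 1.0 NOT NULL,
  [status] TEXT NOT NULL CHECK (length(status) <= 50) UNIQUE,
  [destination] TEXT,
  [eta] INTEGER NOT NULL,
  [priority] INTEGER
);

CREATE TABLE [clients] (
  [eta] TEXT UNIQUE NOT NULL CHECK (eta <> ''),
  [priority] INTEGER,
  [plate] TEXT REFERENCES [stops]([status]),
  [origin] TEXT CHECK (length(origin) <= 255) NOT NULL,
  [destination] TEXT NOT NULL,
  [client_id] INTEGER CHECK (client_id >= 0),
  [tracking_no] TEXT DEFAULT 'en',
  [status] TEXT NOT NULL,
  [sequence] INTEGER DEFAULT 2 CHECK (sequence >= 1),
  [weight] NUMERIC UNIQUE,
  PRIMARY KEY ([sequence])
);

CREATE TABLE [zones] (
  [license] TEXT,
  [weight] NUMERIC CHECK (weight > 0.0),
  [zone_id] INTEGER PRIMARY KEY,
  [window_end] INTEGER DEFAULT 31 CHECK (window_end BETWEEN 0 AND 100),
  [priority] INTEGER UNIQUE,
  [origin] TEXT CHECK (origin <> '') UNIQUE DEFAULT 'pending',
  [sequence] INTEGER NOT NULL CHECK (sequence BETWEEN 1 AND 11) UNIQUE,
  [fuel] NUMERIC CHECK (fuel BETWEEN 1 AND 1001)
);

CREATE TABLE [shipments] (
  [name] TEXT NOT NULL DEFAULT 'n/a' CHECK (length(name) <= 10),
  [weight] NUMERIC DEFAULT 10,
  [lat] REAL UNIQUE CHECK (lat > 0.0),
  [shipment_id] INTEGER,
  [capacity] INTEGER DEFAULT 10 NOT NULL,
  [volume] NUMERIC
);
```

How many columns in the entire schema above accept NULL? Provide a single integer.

depots: 6 nullable (tracking_no, eta, phone, fuel, window_end, name — PK (address, depot_id) and explicit NOT NULL columns excluded).
stops: 3 nullable (volume, destination, priority — PK (stop_id) and explicit NOT NULL columns excluded).
clients: 5 nullable (priority, plate, client_id, tracking_no, weight — PK (sequence) and explicit NOT NULL columns excluded).
zones: 6 nullable (license, weight, window_end, priority, origin, fuel — PK (zone_id) and explicit NOT NULL columns excluded).
shipments: 4 nullable (weight, lat, shipment_id, volume — PK none and explicit NOT NULL columns excluded).
Total: 6 + 3 + 5 + 6 + 4 = 24.

24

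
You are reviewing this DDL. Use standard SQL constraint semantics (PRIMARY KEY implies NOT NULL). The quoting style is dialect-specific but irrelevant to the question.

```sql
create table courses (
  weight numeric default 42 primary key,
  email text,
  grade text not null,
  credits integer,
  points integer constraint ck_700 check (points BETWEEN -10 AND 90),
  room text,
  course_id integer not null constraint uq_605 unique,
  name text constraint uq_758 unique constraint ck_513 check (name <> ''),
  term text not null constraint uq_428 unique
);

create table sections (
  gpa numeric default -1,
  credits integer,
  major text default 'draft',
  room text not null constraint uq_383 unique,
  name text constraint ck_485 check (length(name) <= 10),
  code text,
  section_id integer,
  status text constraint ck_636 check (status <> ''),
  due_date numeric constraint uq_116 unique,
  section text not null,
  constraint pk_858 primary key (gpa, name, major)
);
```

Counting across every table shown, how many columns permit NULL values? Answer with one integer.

10

courses: 5 nullable (email, credits, points, room, name — PK (weight) and explicit NOT NULL columns excluded).
sections: 5 nullable (credits, code, section_id, status, due_date — PK (gpa, name, major) and explicit NOT NULL columns excluded).
Total: 5 + 5 = 10.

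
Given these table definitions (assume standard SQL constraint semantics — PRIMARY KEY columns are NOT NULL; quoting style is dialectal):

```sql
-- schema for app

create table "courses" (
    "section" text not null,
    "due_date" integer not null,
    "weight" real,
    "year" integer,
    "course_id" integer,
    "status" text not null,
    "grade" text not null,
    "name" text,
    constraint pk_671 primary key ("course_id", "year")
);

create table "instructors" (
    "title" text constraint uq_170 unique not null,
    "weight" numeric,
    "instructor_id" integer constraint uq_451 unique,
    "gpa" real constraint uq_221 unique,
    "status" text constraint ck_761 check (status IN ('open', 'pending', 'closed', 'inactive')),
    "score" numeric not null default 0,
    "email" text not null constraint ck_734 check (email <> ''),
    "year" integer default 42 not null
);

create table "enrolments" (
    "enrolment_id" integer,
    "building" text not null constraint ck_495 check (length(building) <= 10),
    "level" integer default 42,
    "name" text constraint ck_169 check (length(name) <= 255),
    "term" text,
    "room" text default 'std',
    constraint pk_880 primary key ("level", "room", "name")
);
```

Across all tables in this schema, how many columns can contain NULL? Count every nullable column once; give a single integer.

8

courses: 2 nullable (weight, name — PK (course_id, year) and explicit NOT NULL columns excluded).
instructors: 4 nullable (weight, instructor_id, gpa, status — PK none and explicit NOT NULL columns excluded).
enrolments: 2 nullable (enrolment_id, term — PK (level, room, name) and explicit NOT NULL columns excluded).
Total: 2 + 4 + 2 = 8.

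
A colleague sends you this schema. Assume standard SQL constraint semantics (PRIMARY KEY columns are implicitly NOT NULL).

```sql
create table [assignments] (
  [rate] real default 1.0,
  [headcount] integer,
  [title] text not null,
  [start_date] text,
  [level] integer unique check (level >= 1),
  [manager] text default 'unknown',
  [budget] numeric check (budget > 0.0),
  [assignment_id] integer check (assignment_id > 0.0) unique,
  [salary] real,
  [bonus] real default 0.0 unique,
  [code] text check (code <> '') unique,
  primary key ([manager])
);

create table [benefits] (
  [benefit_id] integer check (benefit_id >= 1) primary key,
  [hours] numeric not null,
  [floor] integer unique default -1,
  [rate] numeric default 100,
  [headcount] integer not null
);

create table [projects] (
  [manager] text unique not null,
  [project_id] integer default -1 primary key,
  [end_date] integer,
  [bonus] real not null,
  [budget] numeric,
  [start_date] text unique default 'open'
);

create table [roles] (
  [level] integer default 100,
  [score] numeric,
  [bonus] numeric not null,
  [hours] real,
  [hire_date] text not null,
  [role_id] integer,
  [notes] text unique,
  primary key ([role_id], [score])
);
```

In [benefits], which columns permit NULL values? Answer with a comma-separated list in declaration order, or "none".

floor, rate

- benefit_id: part of the PRIMARY KEY, which implies NOT NULL → not nullable.
- hours: declared NOT NULL → not nullable.
- floor: UNIQUE does not imply NOT NULL → nullable.
- rate: DEFAULT only fills an omitted column; an explicit NULL is still allowed → nullable.
- headcount: declared NOT NULL → not nullable.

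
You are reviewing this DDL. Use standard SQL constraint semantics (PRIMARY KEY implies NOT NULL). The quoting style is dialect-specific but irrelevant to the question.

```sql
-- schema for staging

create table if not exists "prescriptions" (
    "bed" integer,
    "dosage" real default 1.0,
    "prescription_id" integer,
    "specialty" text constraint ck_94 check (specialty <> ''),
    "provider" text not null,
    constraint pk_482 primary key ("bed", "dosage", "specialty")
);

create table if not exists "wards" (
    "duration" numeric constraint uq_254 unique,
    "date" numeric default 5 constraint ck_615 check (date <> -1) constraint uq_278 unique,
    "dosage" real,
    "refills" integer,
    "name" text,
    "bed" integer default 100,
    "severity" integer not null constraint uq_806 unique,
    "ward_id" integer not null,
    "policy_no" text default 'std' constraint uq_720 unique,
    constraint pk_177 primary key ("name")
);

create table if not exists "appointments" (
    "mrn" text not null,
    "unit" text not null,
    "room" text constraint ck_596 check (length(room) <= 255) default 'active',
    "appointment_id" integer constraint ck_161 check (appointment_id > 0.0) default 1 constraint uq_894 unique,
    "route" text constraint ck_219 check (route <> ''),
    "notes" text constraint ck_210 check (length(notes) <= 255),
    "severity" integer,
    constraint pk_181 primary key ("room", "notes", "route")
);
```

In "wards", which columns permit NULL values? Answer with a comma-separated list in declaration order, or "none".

duration, date, dosage, refills, bed, policy_no

- duration: UNIQUE does not imply NOT NULL → nullable.
- date: CHECK does not forbid NULL (a CHECK constraint passes when its expression is NULL) → nullable.
- dosage: no NOT NULL constraint applies → nullable.
- refills: no NOT NULL constraint applies → nullable.
- name: part of the PRIMARY KEY, which implies NOT NULL → not nullable.
- bed: DEFAULT only fills an omitted column; an explicit NULL is still allowed → nullable.
- severity: declared NOT NULL → not nullable.
- ward_id: declared NOT NULL → not nullable.
- policy_no: UNIQUE does not imply NOT NULL → nullable.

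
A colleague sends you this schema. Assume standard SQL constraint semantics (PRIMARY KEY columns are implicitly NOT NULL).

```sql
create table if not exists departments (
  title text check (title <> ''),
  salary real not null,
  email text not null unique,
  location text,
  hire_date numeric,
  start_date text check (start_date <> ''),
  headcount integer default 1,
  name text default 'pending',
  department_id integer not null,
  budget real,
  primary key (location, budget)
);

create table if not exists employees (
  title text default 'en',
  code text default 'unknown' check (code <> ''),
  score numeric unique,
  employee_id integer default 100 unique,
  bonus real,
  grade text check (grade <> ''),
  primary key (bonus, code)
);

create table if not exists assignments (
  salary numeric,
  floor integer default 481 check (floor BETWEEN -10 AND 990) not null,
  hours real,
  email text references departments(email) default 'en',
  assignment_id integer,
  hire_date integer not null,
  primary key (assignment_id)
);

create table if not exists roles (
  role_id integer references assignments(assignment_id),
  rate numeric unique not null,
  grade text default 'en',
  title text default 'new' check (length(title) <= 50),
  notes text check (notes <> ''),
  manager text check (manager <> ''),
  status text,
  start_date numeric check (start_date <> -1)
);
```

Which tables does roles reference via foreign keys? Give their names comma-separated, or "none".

assignments

- role_id REFERENCES assignments(assignment_id).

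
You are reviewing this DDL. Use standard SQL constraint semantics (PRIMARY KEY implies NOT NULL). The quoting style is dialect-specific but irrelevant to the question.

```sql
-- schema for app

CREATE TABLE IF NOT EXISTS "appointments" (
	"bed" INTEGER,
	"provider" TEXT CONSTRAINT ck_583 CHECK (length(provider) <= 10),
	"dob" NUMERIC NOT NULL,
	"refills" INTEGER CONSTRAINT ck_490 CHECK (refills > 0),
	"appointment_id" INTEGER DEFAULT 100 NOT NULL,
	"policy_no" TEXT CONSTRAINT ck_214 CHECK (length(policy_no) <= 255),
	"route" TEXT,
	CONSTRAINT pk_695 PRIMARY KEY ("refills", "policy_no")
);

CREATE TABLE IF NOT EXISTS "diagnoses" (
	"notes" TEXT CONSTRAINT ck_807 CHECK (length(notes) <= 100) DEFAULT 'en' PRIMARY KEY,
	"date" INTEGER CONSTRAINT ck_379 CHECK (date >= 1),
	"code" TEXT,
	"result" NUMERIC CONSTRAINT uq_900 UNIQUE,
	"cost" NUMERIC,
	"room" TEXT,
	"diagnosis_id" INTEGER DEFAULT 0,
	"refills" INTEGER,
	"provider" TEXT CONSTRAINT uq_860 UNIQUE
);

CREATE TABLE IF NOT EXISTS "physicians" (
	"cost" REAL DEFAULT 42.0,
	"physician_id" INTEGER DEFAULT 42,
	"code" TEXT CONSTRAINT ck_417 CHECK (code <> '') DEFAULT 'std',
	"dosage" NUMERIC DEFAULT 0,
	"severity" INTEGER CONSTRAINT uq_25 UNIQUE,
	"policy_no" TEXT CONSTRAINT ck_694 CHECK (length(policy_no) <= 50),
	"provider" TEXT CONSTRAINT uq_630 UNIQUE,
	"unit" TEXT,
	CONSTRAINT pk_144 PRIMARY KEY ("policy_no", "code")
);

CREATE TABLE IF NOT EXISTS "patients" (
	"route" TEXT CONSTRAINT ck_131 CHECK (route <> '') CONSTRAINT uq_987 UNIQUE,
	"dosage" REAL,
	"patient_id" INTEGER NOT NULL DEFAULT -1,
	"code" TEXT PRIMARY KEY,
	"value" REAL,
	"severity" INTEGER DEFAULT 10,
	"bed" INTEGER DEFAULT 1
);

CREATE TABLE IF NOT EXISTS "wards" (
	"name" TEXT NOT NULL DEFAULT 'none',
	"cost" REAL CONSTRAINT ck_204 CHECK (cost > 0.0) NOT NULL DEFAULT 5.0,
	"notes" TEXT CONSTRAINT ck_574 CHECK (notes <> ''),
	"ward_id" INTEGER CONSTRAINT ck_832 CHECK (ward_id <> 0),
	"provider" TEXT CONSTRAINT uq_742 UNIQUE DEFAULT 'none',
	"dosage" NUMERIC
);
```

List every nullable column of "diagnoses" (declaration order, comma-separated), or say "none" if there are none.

- notes: part of the PRIMARY KEY, which implies NOT NULL → not nullable.
- date: CHECK does not forbid NULL (a CHECK constraint passes when its expression is NULL) → nullable.
- code: no NOT NULL constraint applies → nullable.
- result: UNIQUE does not imply NOT NULL → nullable.
- cost: no NOT NULL constraint applies → nullable.
- room: no NOT NULL constraint applies → nullable.
- diagnosis_id: DEFAULT only fills an omitted column; an explicit NULL is still allowed → nullable.
- refills: no NOT NULL constraint applies → nullable.
- provider: UNIQUE does not imply NOT NULL → nullable.

date, code, result, cost, room, diagnosis_id, refills, provider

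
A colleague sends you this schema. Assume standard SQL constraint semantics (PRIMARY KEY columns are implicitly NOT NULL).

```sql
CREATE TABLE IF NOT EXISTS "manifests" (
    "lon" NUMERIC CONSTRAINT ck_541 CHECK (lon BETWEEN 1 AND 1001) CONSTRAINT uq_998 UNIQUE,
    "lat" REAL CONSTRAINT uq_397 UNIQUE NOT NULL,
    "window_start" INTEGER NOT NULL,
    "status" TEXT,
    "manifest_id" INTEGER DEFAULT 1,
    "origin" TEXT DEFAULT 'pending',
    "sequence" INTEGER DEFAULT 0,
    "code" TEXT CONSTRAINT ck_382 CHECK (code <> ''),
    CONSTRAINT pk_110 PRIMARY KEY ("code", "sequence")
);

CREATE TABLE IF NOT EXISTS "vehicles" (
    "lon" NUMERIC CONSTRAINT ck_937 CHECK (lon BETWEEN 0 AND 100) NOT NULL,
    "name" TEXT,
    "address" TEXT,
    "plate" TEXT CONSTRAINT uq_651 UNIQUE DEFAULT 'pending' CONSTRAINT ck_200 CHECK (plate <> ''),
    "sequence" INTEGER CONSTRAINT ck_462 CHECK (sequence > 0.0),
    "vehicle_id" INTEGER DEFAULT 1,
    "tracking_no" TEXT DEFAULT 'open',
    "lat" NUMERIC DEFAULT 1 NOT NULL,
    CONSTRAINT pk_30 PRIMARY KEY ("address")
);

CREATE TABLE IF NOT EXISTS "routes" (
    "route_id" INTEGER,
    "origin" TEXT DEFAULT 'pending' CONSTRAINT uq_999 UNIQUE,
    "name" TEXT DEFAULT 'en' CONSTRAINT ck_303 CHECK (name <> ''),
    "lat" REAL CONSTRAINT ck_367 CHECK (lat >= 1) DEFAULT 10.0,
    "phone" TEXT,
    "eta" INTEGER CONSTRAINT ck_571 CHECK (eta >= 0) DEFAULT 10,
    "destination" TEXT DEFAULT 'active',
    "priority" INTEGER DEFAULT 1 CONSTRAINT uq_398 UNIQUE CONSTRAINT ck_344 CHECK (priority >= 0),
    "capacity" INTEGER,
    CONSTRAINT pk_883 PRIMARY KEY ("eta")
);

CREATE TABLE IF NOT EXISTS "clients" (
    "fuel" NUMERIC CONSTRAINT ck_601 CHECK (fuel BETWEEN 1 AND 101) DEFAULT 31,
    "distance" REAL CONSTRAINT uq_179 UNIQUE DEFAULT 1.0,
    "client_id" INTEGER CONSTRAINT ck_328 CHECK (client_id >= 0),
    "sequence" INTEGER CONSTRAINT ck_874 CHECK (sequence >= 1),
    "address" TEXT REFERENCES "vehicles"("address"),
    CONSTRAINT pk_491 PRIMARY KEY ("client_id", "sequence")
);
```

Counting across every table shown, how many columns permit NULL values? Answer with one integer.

manifests: 4 nullable (lon, status, manifest_id, origin — PK (code, sequence) and explicit NOT NULL columns excluded).
vehicles: 5 nullable (name, plate, sequence, vehicle_id, tracking_no — PK (address) and explicit NOT NULL columns excluded).
routes: 8 nullable (route_id, origin, name, lat, phone, destination, priority, capacity — PK (eta) and explicit NOT NULL columns excluded).
clients: 3 nullable (fuel, distance, address — PK (client_id, sequence) and explicit NOT NULL columns excluded).
Total: 4 + 5 + 8 + 3 = 20.

20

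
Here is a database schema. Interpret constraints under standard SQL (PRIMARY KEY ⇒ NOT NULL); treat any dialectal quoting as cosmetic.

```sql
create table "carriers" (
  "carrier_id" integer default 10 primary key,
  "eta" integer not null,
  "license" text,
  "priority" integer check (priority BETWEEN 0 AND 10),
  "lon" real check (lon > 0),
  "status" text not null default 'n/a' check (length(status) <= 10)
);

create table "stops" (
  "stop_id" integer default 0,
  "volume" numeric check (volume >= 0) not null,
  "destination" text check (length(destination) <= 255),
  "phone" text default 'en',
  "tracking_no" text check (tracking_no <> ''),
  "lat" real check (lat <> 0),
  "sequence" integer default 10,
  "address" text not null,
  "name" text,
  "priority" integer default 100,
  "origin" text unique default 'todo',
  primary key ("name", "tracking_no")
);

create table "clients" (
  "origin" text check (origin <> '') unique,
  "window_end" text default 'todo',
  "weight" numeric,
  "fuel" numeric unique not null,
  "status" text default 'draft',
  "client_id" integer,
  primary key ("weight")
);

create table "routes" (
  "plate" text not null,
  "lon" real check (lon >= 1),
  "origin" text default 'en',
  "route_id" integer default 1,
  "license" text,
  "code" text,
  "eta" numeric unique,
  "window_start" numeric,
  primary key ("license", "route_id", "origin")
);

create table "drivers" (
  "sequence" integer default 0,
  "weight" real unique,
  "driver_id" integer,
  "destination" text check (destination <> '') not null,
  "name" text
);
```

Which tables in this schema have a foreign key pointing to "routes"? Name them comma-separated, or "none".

No REFERENCES clause anywhere in the schema names routes.

none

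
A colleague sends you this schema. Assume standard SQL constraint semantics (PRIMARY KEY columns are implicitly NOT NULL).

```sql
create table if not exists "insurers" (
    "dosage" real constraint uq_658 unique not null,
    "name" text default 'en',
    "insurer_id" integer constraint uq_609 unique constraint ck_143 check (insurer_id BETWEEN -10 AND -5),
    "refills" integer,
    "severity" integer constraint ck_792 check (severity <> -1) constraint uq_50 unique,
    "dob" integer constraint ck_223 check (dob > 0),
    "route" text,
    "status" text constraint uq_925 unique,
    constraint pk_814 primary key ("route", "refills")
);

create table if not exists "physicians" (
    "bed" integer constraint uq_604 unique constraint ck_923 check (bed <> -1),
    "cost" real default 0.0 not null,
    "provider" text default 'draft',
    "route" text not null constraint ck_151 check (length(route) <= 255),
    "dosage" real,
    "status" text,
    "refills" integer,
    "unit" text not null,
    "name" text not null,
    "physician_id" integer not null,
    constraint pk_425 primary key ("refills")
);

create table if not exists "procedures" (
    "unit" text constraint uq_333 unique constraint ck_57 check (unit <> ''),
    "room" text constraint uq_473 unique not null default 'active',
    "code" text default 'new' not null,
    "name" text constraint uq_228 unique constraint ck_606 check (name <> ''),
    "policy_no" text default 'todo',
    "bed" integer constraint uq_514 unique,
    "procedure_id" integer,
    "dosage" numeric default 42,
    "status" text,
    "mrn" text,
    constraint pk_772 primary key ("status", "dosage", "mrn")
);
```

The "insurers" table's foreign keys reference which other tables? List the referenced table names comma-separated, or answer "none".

No column in insurers has a REFERENCES clause.

none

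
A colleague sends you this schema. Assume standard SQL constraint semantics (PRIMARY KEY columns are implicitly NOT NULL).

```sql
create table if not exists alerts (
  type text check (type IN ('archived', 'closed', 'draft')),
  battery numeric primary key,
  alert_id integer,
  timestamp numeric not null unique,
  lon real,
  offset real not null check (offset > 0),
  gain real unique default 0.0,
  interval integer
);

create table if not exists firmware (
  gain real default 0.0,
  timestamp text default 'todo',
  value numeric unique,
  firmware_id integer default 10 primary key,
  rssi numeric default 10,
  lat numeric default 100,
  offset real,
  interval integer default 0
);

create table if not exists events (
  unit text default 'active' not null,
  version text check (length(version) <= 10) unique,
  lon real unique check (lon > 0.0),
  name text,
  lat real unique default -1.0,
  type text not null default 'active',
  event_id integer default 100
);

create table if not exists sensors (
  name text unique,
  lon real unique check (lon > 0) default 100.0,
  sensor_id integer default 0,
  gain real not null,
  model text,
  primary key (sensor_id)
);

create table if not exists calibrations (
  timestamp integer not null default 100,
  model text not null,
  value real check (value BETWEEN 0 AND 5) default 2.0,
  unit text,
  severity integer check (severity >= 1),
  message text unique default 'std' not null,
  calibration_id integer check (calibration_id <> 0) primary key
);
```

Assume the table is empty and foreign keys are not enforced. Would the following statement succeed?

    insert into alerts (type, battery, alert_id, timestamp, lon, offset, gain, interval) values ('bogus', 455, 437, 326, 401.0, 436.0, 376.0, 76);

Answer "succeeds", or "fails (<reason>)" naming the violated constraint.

The value 'bogus' for type violates CHECK (type IN ('archived', 'closed', 'draft')).

fails (CHECK on type)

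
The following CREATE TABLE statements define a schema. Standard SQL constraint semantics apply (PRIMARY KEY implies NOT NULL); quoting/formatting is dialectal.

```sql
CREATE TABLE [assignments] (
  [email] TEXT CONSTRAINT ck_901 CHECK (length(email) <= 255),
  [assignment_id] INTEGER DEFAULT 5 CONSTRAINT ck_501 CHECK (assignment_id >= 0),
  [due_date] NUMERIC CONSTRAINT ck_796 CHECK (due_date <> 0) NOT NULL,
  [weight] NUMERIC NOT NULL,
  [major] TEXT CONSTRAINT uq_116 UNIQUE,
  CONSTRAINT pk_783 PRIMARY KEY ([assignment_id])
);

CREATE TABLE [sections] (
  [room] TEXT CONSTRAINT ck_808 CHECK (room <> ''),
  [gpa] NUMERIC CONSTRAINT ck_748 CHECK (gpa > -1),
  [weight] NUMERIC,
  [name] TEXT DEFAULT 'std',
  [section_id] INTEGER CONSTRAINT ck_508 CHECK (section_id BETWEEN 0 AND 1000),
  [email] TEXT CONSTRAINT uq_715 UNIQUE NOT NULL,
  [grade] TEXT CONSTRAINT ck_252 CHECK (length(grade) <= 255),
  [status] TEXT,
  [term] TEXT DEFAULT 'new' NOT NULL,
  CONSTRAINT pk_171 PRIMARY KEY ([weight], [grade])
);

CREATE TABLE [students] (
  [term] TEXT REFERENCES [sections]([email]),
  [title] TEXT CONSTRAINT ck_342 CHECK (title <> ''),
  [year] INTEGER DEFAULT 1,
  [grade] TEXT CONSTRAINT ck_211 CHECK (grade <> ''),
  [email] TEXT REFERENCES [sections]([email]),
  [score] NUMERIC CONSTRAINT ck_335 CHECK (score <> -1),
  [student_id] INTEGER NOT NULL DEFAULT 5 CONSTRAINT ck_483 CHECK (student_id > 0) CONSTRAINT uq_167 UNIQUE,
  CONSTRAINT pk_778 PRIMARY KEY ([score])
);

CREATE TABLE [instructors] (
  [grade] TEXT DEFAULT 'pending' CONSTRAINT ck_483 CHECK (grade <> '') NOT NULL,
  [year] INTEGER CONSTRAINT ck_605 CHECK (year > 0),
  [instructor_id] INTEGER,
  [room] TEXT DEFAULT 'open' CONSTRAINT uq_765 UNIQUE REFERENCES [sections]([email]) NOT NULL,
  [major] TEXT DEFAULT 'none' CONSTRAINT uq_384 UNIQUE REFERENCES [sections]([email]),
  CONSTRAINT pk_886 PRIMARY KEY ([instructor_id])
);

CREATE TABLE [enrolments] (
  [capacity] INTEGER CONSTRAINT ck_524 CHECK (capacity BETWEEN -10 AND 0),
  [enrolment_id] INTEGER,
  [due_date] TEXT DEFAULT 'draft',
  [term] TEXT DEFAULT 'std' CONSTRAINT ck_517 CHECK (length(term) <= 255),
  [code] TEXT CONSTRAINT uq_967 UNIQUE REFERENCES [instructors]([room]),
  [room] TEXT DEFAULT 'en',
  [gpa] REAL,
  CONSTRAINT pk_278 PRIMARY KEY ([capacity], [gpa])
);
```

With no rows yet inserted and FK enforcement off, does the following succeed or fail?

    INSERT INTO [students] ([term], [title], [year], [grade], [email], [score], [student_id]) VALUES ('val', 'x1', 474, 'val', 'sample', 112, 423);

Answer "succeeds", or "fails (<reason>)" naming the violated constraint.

succeeds

NOT NULL columns: score is supplied; student_id is supplied.
CHECK constraints: 'x1' satisfies (title <> ''); 'val' satisfies (grade <> ''); 112 satisfies (score <> -1); 423 satisfies (student_id > 0).
No constraint is violated.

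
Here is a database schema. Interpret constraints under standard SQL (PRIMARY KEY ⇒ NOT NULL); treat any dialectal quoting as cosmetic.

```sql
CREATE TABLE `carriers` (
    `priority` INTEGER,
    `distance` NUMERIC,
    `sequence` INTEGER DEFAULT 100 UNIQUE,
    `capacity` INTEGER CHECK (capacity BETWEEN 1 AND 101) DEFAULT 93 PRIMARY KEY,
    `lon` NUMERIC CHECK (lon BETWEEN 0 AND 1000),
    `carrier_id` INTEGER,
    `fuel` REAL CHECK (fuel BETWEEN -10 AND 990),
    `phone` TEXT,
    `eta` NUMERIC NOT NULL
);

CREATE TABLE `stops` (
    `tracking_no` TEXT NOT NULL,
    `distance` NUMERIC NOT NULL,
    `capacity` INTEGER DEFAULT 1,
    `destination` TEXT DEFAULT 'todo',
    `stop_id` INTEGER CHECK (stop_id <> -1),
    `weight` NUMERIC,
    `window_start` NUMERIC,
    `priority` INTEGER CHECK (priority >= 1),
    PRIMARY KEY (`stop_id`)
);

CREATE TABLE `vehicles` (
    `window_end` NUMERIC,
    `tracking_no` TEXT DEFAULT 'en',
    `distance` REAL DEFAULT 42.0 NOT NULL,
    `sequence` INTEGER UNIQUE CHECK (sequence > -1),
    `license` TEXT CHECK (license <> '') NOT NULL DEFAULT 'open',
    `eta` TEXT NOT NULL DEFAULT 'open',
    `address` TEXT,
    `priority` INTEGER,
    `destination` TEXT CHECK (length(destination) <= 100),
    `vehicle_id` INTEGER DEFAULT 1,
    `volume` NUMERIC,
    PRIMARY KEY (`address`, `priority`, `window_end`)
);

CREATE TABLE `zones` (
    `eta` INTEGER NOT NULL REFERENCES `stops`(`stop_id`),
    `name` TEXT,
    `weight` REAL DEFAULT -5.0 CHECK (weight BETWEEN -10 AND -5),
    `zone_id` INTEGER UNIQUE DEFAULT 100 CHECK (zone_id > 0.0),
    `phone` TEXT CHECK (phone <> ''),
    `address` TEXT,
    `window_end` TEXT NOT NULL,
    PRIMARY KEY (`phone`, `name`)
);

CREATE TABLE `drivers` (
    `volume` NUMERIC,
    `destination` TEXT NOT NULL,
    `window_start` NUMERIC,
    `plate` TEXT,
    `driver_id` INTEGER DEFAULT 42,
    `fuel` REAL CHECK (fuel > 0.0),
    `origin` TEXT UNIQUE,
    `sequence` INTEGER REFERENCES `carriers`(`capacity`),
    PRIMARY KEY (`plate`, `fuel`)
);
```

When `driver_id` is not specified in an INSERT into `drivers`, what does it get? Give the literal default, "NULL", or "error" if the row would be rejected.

42

driver_id has an explicit DEFAULT 42.
When the column is omitted from an INSERT, that default is used.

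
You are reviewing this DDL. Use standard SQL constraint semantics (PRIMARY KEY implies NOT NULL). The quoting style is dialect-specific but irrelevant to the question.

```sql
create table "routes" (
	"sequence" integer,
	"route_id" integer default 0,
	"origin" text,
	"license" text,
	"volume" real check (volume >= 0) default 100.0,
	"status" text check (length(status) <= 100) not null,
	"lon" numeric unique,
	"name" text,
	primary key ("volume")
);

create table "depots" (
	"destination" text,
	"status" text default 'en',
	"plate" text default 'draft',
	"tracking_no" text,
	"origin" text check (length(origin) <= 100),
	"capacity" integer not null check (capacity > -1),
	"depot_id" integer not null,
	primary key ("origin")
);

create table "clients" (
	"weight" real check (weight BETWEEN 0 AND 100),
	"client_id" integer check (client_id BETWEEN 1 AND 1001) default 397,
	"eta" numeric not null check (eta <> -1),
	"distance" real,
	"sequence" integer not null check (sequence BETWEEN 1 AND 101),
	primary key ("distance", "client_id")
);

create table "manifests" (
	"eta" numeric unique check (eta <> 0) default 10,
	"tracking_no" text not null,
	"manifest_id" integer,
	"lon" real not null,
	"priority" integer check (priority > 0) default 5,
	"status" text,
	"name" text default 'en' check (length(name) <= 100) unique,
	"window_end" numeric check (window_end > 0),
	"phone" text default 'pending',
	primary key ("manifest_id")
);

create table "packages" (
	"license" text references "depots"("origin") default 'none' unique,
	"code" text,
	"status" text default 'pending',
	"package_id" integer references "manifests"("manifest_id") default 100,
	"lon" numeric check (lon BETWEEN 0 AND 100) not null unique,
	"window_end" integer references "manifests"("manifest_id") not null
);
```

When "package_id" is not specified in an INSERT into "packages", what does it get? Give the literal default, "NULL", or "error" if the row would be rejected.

100

package_id has an explicit DEFAULT 100.
When the column is omitted from an INSERT, that default is used.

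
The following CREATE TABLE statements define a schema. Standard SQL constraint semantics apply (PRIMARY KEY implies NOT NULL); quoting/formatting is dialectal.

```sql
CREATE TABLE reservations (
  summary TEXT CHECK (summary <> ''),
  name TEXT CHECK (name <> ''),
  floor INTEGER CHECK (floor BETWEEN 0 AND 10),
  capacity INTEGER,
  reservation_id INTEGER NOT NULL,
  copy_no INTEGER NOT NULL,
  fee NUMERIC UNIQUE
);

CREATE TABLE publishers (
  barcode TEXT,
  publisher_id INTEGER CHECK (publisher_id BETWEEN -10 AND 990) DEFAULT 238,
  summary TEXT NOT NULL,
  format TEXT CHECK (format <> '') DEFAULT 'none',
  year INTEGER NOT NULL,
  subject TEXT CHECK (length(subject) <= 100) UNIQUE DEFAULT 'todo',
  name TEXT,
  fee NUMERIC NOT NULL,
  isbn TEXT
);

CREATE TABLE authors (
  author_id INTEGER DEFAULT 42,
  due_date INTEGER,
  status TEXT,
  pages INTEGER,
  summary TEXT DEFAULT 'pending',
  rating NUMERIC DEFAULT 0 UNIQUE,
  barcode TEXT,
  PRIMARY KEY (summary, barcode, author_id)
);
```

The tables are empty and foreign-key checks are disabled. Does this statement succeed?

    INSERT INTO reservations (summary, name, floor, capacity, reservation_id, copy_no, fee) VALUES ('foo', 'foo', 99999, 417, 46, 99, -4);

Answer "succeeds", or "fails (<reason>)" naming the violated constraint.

fails (CHECK on floor)

The value 99999 for floor violates CHECK (floor BETWEEN 0 AND 10).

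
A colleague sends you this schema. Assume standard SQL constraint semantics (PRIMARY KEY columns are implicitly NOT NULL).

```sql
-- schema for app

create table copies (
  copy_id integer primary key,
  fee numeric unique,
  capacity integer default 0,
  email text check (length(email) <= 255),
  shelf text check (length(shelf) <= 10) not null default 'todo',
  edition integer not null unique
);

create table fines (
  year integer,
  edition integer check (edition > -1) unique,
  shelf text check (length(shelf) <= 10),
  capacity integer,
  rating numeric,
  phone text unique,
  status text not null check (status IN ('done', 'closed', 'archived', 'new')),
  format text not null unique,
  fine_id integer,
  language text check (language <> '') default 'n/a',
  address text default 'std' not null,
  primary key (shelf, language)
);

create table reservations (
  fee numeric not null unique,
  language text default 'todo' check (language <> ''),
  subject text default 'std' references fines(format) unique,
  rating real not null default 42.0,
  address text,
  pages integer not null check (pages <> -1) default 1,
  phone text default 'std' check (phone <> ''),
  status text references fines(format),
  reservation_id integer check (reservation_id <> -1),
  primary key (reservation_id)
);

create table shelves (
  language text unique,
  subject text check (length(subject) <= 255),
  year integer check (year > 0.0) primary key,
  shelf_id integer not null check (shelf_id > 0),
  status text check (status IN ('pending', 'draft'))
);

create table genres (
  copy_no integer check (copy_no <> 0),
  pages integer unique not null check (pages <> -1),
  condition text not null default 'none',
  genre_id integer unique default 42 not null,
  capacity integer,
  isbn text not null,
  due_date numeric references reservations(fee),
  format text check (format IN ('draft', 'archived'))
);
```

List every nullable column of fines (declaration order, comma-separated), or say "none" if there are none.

year, edition, capacity, rating, phone, fine_id

- year: no NOT NULL constraint applies → nullable.
- edition: CHECK does not forbid NULL (a CHECK constraint passes when its expression is NULL) → nullable.
- shelf: part of the PRIMARY KEY, which implies NOT NULL → not nullable.
- capacity: no NOT NULL constraint applies → nullable.
- rating: no NOT NULL constraint applies → nullable.
- phone: UNIQUE does not imply NOT NULL → nullable.
- status: declared NOT NULL → not nullable.
- format: declared NOT NULL → not nullable.
- fine_id: no NOT NULL constraint applies → nullable.
- language: part of the PRIMARY KEY, which implies NOT NULL → not nullable.
- address: declared NOT NULL → not nullable.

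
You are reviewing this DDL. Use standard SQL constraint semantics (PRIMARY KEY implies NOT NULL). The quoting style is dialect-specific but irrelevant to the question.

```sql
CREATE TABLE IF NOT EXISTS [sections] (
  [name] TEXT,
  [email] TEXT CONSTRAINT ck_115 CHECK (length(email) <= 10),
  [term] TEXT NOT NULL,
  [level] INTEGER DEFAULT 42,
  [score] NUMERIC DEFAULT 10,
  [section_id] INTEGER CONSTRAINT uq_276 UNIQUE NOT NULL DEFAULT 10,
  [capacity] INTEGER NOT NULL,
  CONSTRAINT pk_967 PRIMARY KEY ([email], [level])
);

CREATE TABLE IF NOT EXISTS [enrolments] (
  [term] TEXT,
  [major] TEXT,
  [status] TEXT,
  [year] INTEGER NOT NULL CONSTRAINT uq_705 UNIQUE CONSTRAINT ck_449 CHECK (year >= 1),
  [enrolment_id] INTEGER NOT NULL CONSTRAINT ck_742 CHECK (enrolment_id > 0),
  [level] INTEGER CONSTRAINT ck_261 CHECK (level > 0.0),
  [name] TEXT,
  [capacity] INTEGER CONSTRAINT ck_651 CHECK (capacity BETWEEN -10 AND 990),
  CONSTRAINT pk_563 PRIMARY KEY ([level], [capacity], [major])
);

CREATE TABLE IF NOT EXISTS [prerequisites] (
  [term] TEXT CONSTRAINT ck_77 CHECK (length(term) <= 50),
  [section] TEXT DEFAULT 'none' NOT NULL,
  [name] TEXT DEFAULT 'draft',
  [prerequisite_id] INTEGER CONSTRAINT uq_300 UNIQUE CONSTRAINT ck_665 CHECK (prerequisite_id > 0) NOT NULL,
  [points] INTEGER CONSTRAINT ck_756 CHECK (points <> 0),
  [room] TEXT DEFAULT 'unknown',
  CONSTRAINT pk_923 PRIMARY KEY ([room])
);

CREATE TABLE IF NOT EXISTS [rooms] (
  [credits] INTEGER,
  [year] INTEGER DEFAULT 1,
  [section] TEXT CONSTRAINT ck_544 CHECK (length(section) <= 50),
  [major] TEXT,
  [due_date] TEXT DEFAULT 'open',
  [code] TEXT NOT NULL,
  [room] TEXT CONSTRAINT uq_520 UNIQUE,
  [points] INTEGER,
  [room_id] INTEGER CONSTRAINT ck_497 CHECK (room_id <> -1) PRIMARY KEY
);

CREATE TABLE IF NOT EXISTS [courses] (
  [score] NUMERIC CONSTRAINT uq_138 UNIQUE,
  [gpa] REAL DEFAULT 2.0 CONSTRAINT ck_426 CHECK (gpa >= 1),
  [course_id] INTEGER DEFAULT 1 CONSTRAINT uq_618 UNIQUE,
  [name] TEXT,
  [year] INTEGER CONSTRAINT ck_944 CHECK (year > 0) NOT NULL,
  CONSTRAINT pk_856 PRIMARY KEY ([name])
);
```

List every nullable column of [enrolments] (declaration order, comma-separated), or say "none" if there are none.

term, status, name

- term: no NOT NULL constraint applies → nullable.
- major: part of the PRIMARY KEY, which implies NOT NULL → not nullable.
- status: no NOT NULL constraint applies → nullable.
- year: declared NOT NULL → not nullable.
- enrolment_id: declared NOT NULL → not nullable.
- level: part of the PRIMARY KEY, which implies NOT NULL → not nullable.
- name: no NOT NULL constraint applies → nullable.
- capacity: part of the PRIMARY KEY, which implies NOT NULL → not nullable.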